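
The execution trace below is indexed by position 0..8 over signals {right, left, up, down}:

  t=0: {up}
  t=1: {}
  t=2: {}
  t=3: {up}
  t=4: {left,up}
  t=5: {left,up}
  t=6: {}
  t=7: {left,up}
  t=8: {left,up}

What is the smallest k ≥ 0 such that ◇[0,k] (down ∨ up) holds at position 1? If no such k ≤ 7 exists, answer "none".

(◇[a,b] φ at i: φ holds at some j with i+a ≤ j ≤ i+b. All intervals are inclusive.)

2

Scan j = 1,2,… for (down ∨ up):
  j=1: fails
  j=2: fails
  j=3: holds
First hit at j=3, so smallest k = 3-1 = 2.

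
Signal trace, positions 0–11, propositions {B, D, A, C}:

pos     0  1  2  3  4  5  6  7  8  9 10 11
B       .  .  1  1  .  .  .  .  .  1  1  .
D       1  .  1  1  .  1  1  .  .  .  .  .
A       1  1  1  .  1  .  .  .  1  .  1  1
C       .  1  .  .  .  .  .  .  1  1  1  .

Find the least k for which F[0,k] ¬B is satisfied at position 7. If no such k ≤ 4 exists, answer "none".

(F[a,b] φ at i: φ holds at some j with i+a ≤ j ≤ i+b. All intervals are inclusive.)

0

Scan j = 7,8,… for ¬B:
  j=7: holds
First hit at j=7, so smallest k = 7-7 = 0.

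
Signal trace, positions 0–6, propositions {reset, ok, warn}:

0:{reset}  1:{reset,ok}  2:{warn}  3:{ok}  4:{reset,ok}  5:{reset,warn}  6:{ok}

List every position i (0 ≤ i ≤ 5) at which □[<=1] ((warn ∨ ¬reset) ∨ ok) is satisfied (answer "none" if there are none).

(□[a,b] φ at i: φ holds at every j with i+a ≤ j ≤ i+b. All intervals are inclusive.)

Evaluate at each i in [0,5]:
  i=0: ✗ (fails at j=0)
  i=1: ✓ (all of [1,2])
  i=2: ✓ (all of [2,3])
  i=3: ✓ (all of [3,4])
  i=4: ✓ (all of [4,5])
  i=5: ✓ (all of [5,6])

1, 2, 3, 4, 5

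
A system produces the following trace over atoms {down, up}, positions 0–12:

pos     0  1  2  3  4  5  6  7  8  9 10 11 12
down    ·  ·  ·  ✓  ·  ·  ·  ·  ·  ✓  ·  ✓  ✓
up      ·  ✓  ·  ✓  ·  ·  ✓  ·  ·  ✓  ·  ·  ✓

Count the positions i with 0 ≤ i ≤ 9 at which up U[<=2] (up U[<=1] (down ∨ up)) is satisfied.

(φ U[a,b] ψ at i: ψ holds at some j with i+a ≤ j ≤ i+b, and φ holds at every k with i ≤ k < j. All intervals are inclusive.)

4

Evaluate at each i in [0,9]:
  i=0: ✗ (lhs fails at k=0 before rhs at j=1)
  i=1: ✓ (rhs at j=1)
  i=2: ✗ (lhs fails at k=2 before rhs at j=3)
  i=3: ✓ (rhs at j=3)
  i=4: ✗ (lhs fails at k=4 before rhs at j=6)
  i=5: ✗ (lhs fails at k=5 before rhs at j=6)
  i=6: ✓ (rhs at j=6)
  i=7: ✗ (lhs fails at k=7 before rhs at j=9)
  i=8: ✗ (lhs fails at k=8 before rhs at j=9)
  i=9: ✓ (rhs at j=9)
Positions where it holds: {1, 3, 6, 9} → 4.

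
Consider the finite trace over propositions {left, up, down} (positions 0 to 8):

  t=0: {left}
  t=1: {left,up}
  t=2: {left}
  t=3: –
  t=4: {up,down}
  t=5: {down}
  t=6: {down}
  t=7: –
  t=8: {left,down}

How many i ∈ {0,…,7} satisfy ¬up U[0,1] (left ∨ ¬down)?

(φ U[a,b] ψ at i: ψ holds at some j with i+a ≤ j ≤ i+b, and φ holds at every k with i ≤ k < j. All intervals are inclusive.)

Evaluate at each i in [0,7]:
  i=0: ✓ (rhs at j=0)
  i=1: ✓ (rhs at j=1)
  i=2: ✓ (rhs at j=2)
  i=3: ✓ (rhs at j=3)
  i=4: ✗ (no rhs in [4,5])
  i=5: ✗ (no rhs in [5,6])
  i=6: ✓ (rhs at j=7; lhs holds on [6,6])
  i=7: ✓ (rhs at j=7)
Positions where it holds: {0, 1, 2, 3, 6, 7} → 6.

6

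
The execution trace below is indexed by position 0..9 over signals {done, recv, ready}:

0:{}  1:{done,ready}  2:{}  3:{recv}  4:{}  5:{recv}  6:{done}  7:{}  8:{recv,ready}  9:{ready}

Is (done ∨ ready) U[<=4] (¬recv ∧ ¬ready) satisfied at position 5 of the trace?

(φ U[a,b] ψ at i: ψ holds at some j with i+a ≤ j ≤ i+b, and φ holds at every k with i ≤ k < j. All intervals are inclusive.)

No

Need some j in [5,9] with (¬recv ∧ ¬ready), and (done ∨ ready) at every k in [5,j-1].
  j=5: (¬recv ∧ ¬ready) false.
  j=6: (¬recv ∧ ¬ready) holds, but (done ∨ ready) fails at k=5 → not this j.
  j=7: (¬recv ∧ ¬ready) holds, but (done ∨ ready) fails at k=5 → not this j.
  j=8: (¬recv ∧ ¬ready) false.
  j=9: (¬recv ∧ ¬ready) false.
No j in the window works → until fails.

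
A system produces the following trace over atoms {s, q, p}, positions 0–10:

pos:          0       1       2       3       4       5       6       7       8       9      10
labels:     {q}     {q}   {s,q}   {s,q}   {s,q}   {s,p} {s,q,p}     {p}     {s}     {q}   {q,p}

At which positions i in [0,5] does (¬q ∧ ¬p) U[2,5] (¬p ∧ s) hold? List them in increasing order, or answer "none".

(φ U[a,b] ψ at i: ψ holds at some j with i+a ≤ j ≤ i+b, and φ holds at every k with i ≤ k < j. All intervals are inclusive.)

Evaluate at each i in [0,5]:
  i=0: ✗ (lhs fails at k=0 before rhs at j=2)
  i=1: ✗ (lhs fails at k=1 before rhs at j=3)
  i=2: ✗ (lhs fails at k=2 before rhs at j=4)
  i=3: ✗ (lhs fails at k=3 before rhs at j=8)
  i=4: ✗ (lhs fails at k=4 before rhs at j=8)
  i=5: ✗ (lhs fails at k=5 before rhs at j=8)

none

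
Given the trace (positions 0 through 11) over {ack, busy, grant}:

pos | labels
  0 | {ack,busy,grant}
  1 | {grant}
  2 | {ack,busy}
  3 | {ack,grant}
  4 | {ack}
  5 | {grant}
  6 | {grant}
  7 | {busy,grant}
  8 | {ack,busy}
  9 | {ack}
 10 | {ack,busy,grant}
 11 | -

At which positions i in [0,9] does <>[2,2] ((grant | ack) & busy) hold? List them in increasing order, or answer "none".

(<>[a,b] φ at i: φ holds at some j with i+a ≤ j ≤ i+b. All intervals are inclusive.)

0, 5, 6, 8

Evaluate at each i in [0,9]:
  i=0: ✓ (witness j=2)
  i=1: ✗ (none in [3,3])
  i=2: ✗ (none in [4,4])
  i=3: ✗ (none in [5,5])
  i=4: ✗ (none in [6,6])
  i=5: ✓ (witness j=7)
  i=6: ✓ (witness j=8)
  i=7: ✗ (none in [9,9])
  i=8: ✓ (witness j=10)
  i=9: ✗ (none in [11,11])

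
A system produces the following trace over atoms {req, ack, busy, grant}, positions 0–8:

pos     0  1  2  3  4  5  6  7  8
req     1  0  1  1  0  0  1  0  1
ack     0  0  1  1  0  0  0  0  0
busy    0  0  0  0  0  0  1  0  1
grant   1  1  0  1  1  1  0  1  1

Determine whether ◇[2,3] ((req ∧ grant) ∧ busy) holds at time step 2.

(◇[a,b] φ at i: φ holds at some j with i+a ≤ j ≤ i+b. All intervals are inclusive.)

No

Check ((req ∧ grant) ∧ busy) at each j in [4,5]:
  j=4: false
  j=5: false
No position in the window satisfies it → formula fails.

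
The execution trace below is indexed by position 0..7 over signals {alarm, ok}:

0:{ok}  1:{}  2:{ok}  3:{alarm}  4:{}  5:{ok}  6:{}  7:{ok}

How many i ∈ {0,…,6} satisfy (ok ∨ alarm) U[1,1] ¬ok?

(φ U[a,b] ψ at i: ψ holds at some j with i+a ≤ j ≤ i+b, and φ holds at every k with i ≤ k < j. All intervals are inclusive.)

4

Evaluate at each i in [0,6]:
  i=0: ✓ (rhs at j=1; lhs holds on [0,0])
  i=1: ✗ (no rhs in [2,2])
  i=2: ✓ (rhs at j=3; lhs holds on [2,2])
  i=3: ✓ (rhs at j=4; lhs holds on [3,3])
  i=4: ✗ (no rhs in [5,5])
  i=5: ✓ (rhs at j=6; lhs holds on [5,5])
  i=6: ✗ (no rhs in [7,7])
Positions where it holds: {0, 2, 3, 5} → 4.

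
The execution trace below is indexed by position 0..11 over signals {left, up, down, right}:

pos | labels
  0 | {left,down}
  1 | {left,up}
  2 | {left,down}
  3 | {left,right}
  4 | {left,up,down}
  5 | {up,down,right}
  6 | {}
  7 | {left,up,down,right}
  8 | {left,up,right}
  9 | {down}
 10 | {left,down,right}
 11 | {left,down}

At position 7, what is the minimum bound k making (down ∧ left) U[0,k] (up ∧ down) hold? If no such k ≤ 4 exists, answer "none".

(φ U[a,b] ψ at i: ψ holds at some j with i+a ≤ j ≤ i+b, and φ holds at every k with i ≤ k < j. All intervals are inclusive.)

0

Need earliest j ≥ 7 with (up ∧ down), and (down ∧ left) at every k in [7,j-1].
  j=7: rhs holds (empty prefix). k = 0.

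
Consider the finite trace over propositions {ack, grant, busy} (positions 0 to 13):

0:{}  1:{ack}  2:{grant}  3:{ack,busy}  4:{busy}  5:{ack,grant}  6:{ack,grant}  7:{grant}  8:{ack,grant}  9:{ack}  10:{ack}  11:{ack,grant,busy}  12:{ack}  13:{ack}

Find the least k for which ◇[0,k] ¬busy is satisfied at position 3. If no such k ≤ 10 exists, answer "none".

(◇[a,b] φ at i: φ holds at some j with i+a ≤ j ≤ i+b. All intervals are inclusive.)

2

Scan j = 3,4,… for ¬busy:
  j=3: fails
  j=4: fails
  j=5: holds
First hit at j=5, so smallest k = 5-3 = 2.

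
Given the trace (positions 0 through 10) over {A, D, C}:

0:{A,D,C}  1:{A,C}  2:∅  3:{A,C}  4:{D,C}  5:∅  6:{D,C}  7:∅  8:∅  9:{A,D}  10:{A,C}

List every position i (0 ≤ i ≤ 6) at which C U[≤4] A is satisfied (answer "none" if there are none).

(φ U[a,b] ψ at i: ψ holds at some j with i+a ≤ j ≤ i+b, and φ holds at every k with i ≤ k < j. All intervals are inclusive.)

0, 1, 3

Evaluate at each i in [0,6]:
  i=0: ✓ (rhs at j=0)
  i=1: ✓ (rhs at j=1)
  i=2: ✗ (lhs fails at k=2 before rhs at j=3)
  i=3: ✓ (rhs at j=3)
  i=4: ✗ (no rhs in [4,8])
  i=5: ✗ (lhs fails at k=5 before rhs at j=9)
  i=6: ✗ (lhs fails at k=7 before rhs at j=9)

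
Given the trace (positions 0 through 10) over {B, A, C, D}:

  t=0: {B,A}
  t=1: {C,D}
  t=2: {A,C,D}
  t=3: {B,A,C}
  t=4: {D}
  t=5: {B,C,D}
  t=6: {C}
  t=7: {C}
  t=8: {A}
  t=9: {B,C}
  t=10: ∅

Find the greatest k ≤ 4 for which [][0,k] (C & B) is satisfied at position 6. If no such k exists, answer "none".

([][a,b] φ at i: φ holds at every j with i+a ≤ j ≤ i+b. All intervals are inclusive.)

none

(C & B) must hold from j=6 onward; find where it first fails.
  j=6: fails → no k works.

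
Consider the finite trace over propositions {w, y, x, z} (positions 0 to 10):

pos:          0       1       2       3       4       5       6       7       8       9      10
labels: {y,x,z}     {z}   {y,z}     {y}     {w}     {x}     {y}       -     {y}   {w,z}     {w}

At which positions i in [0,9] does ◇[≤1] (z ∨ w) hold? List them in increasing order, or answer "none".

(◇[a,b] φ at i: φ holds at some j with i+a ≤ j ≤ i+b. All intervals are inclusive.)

Evaluate at each i in [0,9]:
  i=0: ✓ (witness j=0)
  i=1: ✓ (witness j=1)
  i=2: ✓ (witness j=2)
  i=3: ✓ (witness j=4)
  i=4: ✓ (witness j=4)
  i=5: ✗ (none in [5,6])
  i=6: ✗ (none in [6,7])
  i=7: ✗ (none in [7,8])
  i=8: ✓ (witness j=9)
  i=9: ✓ (witness j=9)

0, 1, 2, 3, 4, 8, 9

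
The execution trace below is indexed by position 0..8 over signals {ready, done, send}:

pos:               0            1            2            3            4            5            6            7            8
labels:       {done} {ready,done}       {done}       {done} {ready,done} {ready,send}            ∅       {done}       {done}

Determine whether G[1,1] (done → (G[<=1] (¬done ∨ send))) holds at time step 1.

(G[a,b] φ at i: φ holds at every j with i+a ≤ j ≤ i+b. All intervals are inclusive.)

No

Check (done → (G[<=1] (¬done ∨ send))) at every j in [2,2]:
  j=2: antecedent true; consequent fails at 2 → ✗
Fails at j=2 → formula fails.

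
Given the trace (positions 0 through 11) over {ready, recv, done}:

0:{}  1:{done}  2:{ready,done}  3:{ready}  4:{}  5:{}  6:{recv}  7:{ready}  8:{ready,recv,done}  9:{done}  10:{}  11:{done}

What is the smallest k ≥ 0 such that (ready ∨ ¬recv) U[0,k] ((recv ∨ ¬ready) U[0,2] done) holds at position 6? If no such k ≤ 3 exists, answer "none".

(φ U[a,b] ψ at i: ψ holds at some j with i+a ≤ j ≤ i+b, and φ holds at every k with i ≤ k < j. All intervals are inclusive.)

Need earliest j ≥ 6 with ((recv ∨ ¬ready) U[0,2] done), and (ready ∨ ¬recv) at every k in [6,j-1].
  j=6: rhs fails.
  j=7: rhs fails.
  j=8: rhs holds but lhs fails at k=6.
  j=9: rhs holds but lhs fails at k=6.
No witness within the range → none.

none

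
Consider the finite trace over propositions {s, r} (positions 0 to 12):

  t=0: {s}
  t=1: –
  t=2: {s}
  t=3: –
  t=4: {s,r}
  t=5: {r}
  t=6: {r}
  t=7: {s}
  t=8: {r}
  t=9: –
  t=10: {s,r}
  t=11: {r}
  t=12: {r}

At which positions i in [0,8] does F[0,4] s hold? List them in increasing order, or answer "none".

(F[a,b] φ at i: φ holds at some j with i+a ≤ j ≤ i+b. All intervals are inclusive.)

Evaluate at each i in [0,8]:
  i=0: ✓ (witness j=0)
  i=1: ✓ (witness j=2)
  i=2: ✓ (witness j=2)
  i=3: ✓ (witness j=4)
  i=4: ✓ (witness j=4)
  i=5: ✓ (witness j=7)
  i=6: ✓ (witness j=7)
  i=7: ✓ (witness j=7)
  i=8: ✓ (witness j=10)

0, 1, 2, 3, 4, 5, 6, 7, 8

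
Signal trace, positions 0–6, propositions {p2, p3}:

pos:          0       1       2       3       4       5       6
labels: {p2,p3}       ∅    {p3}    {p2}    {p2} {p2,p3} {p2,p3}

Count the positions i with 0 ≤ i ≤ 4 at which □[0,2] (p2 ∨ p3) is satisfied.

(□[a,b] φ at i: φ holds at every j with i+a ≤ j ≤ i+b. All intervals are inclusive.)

3

Evaluate at each i in [0,4]:
  i=0: ✗ (fails at j=1)
  i=1: ✗ (fails at j=1)
  i=2: ✓ (all of [2,4])
  i=3: ✓ (all of [3,5])
  i=4: ✓ (all of [4,6])
Positions where it holds: {2, 3, 4} → 3.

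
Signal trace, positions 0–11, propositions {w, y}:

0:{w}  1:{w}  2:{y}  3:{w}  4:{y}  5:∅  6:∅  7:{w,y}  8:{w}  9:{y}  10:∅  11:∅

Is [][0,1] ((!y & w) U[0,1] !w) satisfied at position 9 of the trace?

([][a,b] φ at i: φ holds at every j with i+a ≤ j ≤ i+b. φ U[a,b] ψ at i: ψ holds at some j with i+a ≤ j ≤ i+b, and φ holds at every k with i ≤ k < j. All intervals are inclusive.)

True

Check ((!y & w) U[0,1] !w) at every j in [9,10]:
  j=9: holds
  j=10: holds
All positions satisfy it → formula holds.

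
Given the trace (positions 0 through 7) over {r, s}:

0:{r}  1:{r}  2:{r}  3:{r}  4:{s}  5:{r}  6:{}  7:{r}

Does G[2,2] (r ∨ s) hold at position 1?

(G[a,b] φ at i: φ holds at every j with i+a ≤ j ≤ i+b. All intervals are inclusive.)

True

Check (r ∨ s) at every j in [3,3]:
  j=3: true
All positions satisfy it → formula holds.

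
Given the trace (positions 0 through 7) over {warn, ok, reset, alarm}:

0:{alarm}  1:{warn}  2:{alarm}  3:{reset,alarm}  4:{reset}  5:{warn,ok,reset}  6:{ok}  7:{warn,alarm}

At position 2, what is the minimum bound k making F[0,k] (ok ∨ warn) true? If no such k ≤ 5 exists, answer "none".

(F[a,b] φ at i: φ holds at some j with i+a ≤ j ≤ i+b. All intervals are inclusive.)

Scan j = 2,3,… for (ok ∨ warn):
  j=2: fails
  j=3: fails
  j=4: fails
  j=5: holds
First hit at j=5, so smallest k = 5-2 = 3.

3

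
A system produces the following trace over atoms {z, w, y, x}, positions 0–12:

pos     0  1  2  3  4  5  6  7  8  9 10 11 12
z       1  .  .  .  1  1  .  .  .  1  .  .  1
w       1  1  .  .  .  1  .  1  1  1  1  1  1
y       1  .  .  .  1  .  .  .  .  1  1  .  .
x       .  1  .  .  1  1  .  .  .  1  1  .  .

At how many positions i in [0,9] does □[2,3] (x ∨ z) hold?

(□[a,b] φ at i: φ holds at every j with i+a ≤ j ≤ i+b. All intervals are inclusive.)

Evaluate at each i in [0,9]:
  i=0: ✗ (fails at j=2)
  i=1: ✗ (fails at j=3)
  i=2: ✓ (all of [4,5])
  i=3: ✗ (fails at j=6)
  i=4: ✗ (fails at j=6)
  i=5: ✗ (fails at j=7)
  i=6: ✗ (fails at j=8)
  i=7: ✓ (all of [9,10])
  i=8: ✗ (fails at j=11)
  i=9: ✗ (fails at j=11)
Positions where it holds: {2, 7} → 2.

2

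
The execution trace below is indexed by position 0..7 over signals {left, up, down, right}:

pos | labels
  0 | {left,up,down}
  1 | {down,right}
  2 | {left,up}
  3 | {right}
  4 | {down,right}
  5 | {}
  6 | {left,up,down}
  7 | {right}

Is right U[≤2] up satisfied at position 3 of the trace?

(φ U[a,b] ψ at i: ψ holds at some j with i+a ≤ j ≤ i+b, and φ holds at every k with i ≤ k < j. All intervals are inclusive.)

Need some j in [3,5] with up, and right at every k in [3,j-1].
  j=3: up false.
  j=4: up false.
  j=5: up false.
No j in the window works → until fails.

False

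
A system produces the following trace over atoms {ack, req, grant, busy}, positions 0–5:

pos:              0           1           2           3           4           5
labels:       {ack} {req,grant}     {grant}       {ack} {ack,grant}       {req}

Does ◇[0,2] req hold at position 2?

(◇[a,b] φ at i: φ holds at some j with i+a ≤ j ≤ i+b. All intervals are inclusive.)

Check req at each j in [2,4]:
  j=2: false
  j=3: false
  j=4: false
No position in the window satisfies it → formula fails.

False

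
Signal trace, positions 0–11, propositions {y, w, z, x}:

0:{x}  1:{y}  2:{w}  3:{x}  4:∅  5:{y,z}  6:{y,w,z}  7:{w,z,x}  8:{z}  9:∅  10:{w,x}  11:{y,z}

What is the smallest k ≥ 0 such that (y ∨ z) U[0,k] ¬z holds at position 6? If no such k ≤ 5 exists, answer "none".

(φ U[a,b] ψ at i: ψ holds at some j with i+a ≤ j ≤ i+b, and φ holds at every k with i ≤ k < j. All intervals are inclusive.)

Need earliest j ≥ 6 with ¬z, and (y ∨ z) at every k in [6,j-1].
  j=6: rhs fails.
  j=7: rhs fails.
  j=8: rhs fails.
  j=9: rhs holds; lhs holds on [6,8]. k = 3.

3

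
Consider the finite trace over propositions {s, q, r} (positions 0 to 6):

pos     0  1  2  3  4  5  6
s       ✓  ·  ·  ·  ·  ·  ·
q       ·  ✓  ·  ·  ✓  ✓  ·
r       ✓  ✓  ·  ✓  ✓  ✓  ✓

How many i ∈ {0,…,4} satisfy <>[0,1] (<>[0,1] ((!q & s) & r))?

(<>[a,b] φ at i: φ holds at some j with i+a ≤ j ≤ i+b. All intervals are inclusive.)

1

Evaluate at each i in [0,4]:
  i=0: ✓ (witness j=0)
  i=1: ✗ (none in [1,2])
  i=2: ✗ (none in [2,3])
  i=3: ✗ (none in [3,4])
  i=4: ✗ (none in [4,5])
Positions where it holds: {0} → 1.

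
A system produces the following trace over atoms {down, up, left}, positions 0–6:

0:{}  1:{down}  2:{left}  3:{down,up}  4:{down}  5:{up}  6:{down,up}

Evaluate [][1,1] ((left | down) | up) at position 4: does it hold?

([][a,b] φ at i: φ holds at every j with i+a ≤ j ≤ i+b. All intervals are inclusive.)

Holds

Check ((left | down) | up) at every j in [5,5]:
  j=5: true
All positions satisfy it → formula holds.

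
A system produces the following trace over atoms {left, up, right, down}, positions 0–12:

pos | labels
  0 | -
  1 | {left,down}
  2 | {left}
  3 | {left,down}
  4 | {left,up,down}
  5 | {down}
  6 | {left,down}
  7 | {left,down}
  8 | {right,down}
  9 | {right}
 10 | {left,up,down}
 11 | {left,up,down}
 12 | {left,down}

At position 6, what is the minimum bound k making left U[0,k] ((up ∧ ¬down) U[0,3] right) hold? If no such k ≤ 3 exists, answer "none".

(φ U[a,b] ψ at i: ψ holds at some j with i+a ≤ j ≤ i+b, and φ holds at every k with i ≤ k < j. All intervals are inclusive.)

2

Need earliest j ≥ 6 with ((up ∧ ¬down) U[0,3] right), and left at every k in [6,j-1].
  j=6: rhs fails.
  j=7: rhs fails.
  j=8: rhs holds; lhs holds on [6,7]. k = 2.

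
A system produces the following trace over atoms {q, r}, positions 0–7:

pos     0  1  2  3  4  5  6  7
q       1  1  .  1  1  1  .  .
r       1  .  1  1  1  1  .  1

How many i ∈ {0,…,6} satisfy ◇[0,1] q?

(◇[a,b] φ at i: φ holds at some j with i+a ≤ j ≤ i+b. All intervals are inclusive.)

6

Evaluate at each i in [0,6]:
  i=0: ✓ (witness j=0)
  i=1: ✓ (witness j=1)
  i=2: ✓ (witness j=3)
  i=3: ✓ (witness j=3)
  i=4: ✓ (witness j=4)
  i=5: ✓ (witness j=5)
  i=6: ✗ (none in [6,7])
Positions where it holds: {0, 1, 2, 3, 4, 5} → 6.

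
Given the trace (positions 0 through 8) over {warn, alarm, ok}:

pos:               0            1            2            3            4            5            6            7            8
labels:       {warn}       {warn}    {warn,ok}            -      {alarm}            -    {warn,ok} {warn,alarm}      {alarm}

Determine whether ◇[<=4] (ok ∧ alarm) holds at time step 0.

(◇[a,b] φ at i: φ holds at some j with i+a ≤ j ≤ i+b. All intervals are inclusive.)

Does not hold

Check (ok ∧ alarm) at each j in [0,4]:
  j=0: false
  j=1: false
  j=2: false
  j=3: false
  j=4: false
No position in the window satisfies it → formula fails.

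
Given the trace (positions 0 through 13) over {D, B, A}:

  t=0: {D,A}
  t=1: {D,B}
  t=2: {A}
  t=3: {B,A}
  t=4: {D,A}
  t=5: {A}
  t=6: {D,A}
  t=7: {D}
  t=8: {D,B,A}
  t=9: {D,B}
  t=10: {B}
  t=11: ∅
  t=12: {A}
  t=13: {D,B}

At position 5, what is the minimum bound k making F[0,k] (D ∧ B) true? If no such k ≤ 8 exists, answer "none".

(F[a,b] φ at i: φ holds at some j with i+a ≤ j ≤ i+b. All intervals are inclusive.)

3

Scan j = 5,6,… for (D ∧ B):
  j=5: fails
  j=6: fails
  j=7: fails
  j=8: holds
First hit at j=8, so smallest k = 8-5 = 3.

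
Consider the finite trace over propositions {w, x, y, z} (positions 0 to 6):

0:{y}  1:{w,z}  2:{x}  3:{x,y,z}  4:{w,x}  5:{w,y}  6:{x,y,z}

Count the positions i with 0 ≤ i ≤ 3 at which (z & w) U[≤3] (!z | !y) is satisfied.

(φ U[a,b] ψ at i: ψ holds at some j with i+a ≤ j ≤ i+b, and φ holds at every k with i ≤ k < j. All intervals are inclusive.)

3

Evaluate at each i in [0,3]:
  i=0: ✓ (rhs at j=0)
  i=1: ✓ (rhs at j=1)
  i=2: ✓ (rhs at j=2)
  i=3: ✗ (lhs fails at k=3 before rhs at j=4)
Positions where it holds: {0, 1, 2} → 3.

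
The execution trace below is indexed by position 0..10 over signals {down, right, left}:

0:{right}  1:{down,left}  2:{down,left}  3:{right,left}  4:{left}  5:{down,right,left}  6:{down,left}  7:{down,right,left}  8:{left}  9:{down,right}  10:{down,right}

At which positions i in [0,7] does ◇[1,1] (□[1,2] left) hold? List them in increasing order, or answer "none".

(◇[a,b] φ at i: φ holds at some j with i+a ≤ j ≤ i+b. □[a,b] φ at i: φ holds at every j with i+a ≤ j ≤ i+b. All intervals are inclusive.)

0, 1, 2, 3, 4, 5

Evaluate at each i in [0,7]:
  i=0: ✓ (witness j=1)
  i=1: ✓ (witness j=2)
  i=2: ✓ (witness j=3)
  i=3: ✓ (witness j=4)
  i=4: ✓ (witness j=5)
  i=5: ✓ (witness j=6)
  i=6: ✗ (none in [7,7])
  i=7: ✗ (none in [8,8])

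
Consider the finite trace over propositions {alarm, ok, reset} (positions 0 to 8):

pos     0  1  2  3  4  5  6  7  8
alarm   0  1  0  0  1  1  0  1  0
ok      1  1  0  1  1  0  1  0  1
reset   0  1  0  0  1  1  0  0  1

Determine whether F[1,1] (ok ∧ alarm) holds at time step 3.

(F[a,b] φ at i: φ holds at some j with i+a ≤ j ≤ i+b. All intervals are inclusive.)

Check (ok ∧ alarm) at each j in [4,4]:
  j=4: true
Found at j=4 → formula holds.

Holds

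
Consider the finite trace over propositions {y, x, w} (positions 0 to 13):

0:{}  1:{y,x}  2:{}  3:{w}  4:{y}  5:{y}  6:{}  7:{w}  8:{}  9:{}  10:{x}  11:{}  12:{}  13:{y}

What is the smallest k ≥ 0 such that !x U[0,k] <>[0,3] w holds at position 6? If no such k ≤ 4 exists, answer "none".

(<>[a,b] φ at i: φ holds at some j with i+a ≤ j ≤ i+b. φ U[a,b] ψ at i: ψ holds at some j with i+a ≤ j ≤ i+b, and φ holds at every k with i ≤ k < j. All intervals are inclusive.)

0

Need earliest j ≥ 6 with <>[0,3] w, and !x at every k in [6,j-1].
  j=6: rhs holds (empty prefix). k = 0.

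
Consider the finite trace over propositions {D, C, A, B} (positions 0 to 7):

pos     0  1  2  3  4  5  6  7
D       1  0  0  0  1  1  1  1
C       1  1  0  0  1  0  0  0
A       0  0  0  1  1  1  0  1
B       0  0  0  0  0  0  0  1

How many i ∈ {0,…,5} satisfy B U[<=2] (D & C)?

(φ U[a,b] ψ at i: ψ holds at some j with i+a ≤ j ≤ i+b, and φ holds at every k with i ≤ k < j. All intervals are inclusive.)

2

Evaluate at each i in [0,5]:
  i=0: ✓ (rhs at j=0)
  i=1: ✗ (no rhs in [1,3])
  i=2: ✗ (lhs fails at k=2 before rhs at j=4)
  i=3: ✗ (lhs fails at k=3 before rhs at j=4)
  i=4: ✓ (rhs at j=4)
  i=5: ✗ (no rhs in [5,7])
Positions where it holds: {0, 4} → 2.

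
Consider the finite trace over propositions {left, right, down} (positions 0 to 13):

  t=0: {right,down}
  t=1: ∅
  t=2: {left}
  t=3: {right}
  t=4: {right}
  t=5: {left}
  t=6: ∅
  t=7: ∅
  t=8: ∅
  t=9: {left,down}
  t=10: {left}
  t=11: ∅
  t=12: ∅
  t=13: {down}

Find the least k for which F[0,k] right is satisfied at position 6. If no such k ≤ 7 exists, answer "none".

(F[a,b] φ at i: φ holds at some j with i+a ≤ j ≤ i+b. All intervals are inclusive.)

none

Scan j = 6,7,… for right:
  j=6: fails
  j=7: fails
  j=8: fails
  j=9: fails
  j=10: fails
  j=11: fails
  j=12: fails
  j=13: fails
No j in [6,13] satisfies it → none.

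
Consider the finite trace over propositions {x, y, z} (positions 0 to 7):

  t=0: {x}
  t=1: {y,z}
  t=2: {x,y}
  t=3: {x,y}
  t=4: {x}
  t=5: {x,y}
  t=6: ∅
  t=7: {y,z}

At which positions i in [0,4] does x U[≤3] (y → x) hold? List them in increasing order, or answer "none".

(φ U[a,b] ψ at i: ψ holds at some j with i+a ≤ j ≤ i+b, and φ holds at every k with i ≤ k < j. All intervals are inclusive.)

Evaluate at each i in [0,4]:
  i=0: ✓ (rhs at j=0)
  i=1: ✗ (lhs fails at k=1 before rhs at j=2)
  i=2: ✓ (rhs at j=2)
  i=3: ✓ (rhs at j=3)
  i=4: ✓ (rhs at j=4)

0, 2, 3, 4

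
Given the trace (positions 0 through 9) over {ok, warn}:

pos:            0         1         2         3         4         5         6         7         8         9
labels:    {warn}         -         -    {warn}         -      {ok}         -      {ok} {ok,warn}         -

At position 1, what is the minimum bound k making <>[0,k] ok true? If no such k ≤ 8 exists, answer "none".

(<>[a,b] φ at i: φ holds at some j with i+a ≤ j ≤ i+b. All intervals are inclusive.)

4

Scan j = 1,2,… for ok:
  j=1: fails
  j=2: fails
  j=3: fails
  j=4: fails
  j=5: holds
First hit at j=5, so smallest k = 5-1 = 4.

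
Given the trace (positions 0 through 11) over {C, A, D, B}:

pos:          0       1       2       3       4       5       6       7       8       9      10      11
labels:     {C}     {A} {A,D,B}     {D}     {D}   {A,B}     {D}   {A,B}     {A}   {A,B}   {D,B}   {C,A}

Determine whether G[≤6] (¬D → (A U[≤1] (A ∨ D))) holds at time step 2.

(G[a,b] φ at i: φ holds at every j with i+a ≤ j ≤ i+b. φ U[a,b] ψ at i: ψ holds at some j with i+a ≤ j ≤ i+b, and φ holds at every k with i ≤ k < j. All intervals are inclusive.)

Check (¬D → (A U[≤1] (A ∨ D))) at every j in [2,8]:
  j=2: antecedent false → ✓
  j=3: antecedent false → ✓
  j=4: antecedent false → ✓
  j=5: antecedent true; consequent holds → ✓
  j=6: antecedent false → ✓
  j=7: antecedent true; consequent holds → ✓
  j=8: antecedent true; consequent holds → ✓
All positions satisfy it → formula holds.

Holds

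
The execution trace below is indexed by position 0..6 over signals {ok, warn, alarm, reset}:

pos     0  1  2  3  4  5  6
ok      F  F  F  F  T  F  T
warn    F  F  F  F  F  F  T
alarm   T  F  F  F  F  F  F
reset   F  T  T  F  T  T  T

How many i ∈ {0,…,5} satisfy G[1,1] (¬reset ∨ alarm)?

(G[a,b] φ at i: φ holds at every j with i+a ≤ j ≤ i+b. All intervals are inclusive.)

Evaluate at each i in [0,5]:
  i=0: ✗ (fails at j=1)
  i=1: ✗ (fails at j=2)
  i=2: ✓ (all of [3,3])
  i=3: ✗ (fails at j=4)
  i=4: ✗ (fails at j=5)
  i=5: ✗ (fails at j=6)
Positions where it holds: {2} → 1.

1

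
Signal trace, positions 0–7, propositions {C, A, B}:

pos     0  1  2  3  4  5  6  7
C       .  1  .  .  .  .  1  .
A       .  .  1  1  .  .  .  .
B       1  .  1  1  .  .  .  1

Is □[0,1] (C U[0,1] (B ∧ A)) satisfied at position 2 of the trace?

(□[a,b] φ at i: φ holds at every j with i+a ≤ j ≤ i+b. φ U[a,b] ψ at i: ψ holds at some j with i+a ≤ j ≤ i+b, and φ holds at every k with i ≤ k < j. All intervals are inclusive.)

Check (C U[0,1] (B ∧ A)) at every j in [2,3]:
  j=2: holds
  j=3: holds
All positions satisfy it → formula holds.

True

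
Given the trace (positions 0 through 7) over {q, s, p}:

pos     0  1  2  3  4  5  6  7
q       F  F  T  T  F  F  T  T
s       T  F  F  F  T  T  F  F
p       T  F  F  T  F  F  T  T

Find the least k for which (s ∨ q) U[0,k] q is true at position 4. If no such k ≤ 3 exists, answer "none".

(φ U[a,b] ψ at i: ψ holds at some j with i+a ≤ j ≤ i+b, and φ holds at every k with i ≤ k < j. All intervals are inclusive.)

Need earliest j ≥ 4 with q, and (s ∨ q) at every k in [4,j-1].
  j=4: rhs fails.
  j=5: rhs fails.
  j=6: rhs holds; lhs holds on [4,5]. k = 2.

2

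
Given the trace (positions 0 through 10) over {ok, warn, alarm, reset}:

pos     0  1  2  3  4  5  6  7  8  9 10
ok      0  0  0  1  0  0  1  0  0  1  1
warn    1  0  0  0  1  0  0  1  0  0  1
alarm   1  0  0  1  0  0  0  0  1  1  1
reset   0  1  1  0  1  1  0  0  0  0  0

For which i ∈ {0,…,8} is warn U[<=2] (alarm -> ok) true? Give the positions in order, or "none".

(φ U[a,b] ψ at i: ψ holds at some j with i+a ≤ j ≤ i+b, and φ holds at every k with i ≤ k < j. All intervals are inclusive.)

Evaluate at each i in [0,8]:
  i=0: ✓ (rhs at j=1; lhs holds on [0,0])
  i=1: ✓ (rhs at j=1)
  i=2: ✓ (rhs at j=2)
  i=3: ✓ (rhs at j=3)
  i=4: ✓ (rhs at j=4)
  i=5: ✓ (rhs at j=5)
  i=6: ✓ (rhs at j=6)
  i=7: ✓ (rhs at j=7)
  i=8: ✗ (lhs fails at k=8 before rhs at j=9)

0, 1, 2, 3, 4, 5, 6, 7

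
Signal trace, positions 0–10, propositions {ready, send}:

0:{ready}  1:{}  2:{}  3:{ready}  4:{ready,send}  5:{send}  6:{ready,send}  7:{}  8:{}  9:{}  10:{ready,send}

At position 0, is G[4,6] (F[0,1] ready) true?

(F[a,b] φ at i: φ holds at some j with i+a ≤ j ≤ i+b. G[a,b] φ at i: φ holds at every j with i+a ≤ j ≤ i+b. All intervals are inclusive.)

Check F[0,1] ready at every j in [4,6]:
  j=4: holds (witness at 4)
  j=5: holds (witness at 6)
  j=6: holds (witness at 6)
All positions satisfy it → formula holds.

Yes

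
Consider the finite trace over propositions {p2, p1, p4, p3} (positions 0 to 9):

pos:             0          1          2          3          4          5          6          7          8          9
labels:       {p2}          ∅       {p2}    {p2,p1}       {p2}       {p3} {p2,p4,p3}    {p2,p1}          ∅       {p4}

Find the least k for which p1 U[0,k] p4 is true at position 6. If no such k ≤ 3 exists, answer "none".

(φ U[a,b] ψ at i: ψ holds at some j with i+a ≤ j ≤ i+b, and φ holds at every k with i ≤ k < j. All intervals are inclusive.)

0

Need earliest j ≥ 6 with p4, and p1 at every k in [6,j-1].
  j=6: rhs holds (empty prefix). k = 0.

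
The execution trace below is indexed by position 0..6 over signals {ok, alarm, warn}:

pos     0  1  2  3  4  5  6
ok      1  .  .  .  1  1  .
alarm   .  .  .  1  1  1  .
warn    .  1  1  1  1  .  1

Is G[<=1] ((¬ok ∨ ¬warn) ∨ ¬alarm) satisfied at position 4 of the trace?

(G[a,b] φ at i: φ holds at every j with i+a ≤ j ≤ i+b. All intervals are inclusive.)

No

Check ((¬ok ∨ ¬warn) ∨ ¬alarm) at every j in [4,5]:
  j=4: false
  j=5: true
Fails at j=4 → formula fails.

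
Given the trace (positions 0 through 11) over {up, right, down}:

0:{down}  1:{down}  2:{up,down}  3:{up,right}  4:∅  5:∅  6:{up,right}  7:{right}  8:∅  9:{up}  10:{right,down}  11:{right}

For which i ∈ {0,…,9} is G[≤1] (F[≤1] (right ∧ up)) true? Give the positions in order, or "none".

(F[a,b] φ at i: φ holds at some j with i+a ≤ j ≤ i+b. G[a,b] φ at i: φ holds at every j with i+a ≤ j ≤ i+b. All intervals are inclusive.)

2, 5

Evaluate at each i in [0,9]:
  i=0: ✗ (fails at j=0)
  i=1: ✗ (fails at j=1)
  i=2: ✓ (all of [2,3])
  i=3: ✗ (fails at j=4)
  i=4: ✗ (fails at j=4)
  i=5: ✓ (all of [5,6])
  i=6: ✗ (fails at j=7)
  i=7: ✗ (fails at j=7)
  i=8: ✗ (fails at j=8)
  i=9: ✗ (fails at j=9)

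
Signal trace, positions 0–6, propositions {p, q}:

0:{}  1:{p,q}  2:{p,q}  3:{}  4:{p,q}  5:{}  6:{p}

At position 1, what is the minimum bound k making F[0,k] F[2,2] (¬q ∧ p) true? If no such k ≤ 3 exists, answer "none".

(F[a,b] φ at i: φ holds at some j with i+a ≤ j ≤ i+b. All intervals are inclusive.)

3

Scan j = 1,2,… for F[2,2] (¬q ∧ p):
  j=1: fails
  j=2: fails
  j=3: fails
  j=4: holds
First hit at j=4, so smallest k = 4-1 = 3.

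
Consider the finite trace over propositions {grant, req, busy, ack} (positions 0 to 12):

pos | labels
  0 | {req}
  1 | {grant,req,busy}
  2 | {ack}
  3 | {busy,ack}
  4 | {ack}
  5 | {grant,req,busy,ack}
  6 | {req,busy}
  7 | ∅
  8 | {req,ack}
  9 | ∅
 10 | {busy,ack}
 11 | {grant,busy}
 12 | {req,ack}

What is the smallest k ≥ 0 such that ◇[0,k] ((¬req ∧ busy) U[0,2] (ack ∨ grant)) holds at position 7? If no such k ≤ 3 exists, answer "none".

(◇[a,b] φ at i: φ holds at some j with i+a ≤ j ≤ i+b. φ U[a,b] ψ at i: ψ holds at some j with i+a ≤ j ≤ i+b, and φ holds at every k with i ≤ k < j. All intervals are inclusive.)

1

Scan j = 7,8,… for ((¬req ∧ busy) U[0,2] (ack ∨ grant)):
  j=7: fails
  j=8: holds
First hit at j=8, so smallest k = 8-7 = 1.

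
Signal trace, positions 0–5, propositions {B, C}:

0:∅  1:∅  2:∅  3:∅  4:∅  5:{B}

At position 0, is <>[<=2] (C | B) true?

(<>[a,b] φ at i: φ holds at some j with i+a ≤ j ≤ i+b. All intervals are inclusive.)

No

Check (C | B) at each j in [0,2]:
  j=0: false
  j=1: false
  j=2: false
No position in the window satisfies it → formula fails.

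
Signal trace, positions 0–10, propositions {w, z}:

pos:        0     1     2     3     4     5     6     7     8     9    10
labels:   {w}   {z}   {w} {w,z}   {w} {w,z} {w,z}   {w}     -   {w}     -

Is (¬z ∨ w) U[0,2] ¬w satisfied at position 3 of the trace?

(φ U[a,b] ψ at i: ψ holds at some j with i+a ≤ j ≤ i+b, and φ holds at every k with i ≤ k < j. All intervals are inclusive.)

Does not hold

Need some j in [3,5] with ¬w, and (¬z ∨ w) at every k in [3,j-1].
  j=3: ¬w false.
  j=4: ¬w false.
  j=5: ¬w false.
No j in the window works → until fails.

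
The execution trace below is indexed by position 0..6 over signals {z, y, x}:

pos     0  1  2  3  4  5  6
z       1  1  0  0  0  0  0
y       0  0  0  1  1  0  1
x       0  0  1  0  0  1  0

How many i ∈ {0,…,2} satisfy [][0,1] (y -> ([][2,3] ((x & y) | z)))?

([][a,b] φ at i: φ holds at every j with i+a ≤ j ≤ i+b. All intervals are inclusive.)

2

Evaluate at each i in [0,2]:
  i=0: ✓ (all of [0,1])
  i=1: ✓ (all of [1,2])
  i=2: ✗ (fails at j=3)
Positions where it holds: {0, 1} → 2.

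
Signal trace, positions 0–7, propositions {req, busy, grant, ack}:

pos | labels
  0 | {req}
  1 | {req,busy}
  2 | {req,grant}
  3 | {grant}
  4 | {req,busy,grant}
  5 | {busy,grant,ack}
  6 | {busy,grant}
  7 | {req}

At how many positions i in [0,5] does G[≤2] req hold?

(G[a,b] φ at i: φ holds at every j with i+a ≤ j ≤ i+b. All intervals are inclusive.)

1

Evaluate at each i in [0,5]:
  i=0: ✓ (all of [0,2])
  i=1: ✗ (fails at j=3)
  i=2: ✗ (fails at j=3)
  i=3: ✗ (fails at j=3)
  i=4: ✗ (fails at j=5)
  i=5: ✗ (fails at j=5)
Positions where it holds: {0} → 1.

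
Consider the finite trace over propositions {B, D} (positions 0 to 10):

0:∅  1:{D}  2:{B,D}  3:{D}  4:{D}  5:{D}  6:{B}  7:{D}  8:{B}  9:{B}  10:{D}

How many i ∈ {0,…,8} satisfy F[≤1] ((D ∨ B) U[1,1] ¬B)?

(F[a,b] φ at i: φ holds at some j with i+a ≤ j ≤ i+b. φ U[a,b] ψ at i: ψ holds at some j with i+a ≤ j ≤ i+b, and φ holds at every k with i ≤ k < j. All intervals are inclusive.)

Evaluate at each i in [0,8]:
  i=0: ✗ (none in [0,1])
  i=1: ✓ (witness j=2)
  i=2: ✓ (witness j=2)
  i=3: ✓ (witness j=3)
  i=4: ✓ (witness j=4)
  i=5: ✓ (witness j=6)
  i=6: ✓ (witness j=6)
  i=7: ✗ (none in [7,8])
  i=8: ✓ (witness j=9)
Positions where it holds: {1, 2, 3, 4, 5, 6, 8} → 7.

7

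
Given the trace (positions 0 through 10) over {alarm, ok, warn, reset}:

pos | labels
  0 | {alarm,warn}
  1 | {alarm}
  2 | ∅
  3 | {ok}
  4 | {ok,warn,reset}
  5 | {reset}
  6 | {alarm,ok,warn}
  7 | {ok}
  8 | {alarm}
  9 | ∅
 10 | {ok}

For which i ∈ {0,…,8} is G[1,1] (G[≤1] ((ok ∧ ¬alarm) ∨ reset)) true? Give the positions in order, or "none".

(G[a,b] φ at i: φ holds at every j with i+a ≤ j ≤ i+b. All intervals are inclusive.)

2, 3

Evaluate at each i in [0,8]:
  i=0: ✗ (fails at j=1)
  i=1: ✗ (fails at j=2)
  i=2: ✓ (all of [3,3])
  i=3: ✓ (all of [4,4])
  i=4: ✗ (fails at j=5)
  i=5: ✗ (fails at j=6)
  i=6: ✗ (fails at j=7)
  i=7: ✗ (fails at j=8)
  i=8: ✗ (fails at j=9)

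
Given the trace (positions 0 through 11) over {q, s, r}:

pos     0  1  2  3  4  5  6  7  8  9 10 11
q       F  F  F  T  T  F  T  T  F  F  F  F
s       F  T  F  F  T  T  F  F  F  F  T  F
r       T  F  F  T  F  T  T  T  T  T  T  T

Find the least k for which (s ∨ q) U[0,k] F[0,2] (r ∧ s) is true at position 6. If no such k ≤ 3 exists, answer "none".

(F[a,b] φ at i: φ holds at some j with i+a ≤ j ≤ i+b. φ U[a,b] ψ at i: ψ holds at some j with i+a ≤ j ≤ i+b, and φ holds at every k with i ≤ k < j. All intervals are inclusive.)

2

Need earliest j ≥ 6 with F[0,2] (r ∧ s), and (s ∨ q) at every k in [6,j-1].
  j=6: rhs fails.
  j=7: rhs fails.
  j=8: rhs holds; lhs holds on [6,7]. k = 2.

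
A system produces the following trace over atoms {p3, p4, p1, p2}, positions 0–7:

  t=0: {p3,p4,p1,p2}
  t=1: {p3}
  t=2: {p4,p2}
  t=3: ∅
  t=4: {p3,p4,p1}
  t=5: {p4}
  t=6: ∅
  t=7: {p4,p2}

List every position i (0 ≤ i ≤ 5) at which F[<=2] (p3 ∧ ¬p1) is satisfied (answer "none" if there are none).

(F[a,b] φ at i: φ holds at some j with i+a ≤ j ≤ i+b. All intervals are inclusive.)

0, 1

Evaluate at each i in [0,5]:
  i=0: ✓ (witness j=1)
  i=1: ✓ (witness j=1)
  i=2: ✗ (none in [2,4])
  i=3: ✗ (none in [3,5])
  i=4: ✗ (none in [4,6])
  i=5: ✗ (none in [5,7])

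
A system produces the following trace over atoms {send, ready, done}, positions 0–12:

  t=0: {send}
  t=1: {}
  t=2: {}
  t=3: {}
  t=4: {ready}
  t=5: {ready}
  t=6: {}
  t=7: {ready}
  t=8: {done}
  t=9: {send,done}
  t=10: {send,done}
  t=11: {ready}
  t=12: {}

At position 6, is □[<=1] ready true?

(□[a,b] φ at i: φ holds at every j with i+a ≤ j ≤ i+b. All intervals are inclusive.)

Check ready at every j in [6,7]:
  j=6: false
  j=7: true
Fails at j=6 → formula fails.

Does not hold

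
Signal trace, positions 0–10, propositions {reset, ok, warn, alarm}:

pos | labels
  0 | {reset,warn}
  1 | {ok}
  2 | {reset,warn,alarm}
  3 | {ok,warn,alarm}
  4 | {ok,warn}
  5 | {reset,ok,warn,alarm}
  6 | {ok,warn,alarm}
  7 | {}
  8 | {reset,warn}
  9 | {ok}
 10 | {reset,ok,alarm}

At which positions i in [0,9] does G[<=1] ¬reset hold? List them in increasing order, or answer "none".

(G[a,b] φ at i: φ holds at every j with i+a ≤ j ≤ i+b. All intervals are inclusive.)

3, 6

Evaluate at each i in [0,9]:
  i=0: ✗ (fails at j=0)
  i=1: ✗ (fails at j=2)
  i=2: ✗ (fails at j=2)
  i=3: ✓ (all of [3,4])
  i=4: ✗ (fails at j=5)
  i=5: ✗ (fails at j=5)
  i=6: ✓ (all of [6,7])
  i=7: ✗ (fails at j=8)
  i=8: ✗ (fails at j=8)
  i=9: ✗ (fails at j=10)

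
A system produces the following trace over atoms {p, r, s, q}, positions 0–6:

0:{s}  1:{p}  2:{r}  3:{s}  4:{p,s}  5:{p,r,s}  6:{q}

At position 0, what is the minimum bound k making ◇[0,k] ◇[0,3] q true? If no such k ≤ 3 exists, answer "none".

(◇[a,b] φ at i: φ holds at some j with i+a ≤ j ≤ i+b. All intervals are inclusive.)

Scan j = 0,1,… for ◇[0,3] q:
  j=0: fails
  j=1: fails
  j=2: fails
  j=3: holds
First hit at j=3, so smallest k = 3-0 = 3.

3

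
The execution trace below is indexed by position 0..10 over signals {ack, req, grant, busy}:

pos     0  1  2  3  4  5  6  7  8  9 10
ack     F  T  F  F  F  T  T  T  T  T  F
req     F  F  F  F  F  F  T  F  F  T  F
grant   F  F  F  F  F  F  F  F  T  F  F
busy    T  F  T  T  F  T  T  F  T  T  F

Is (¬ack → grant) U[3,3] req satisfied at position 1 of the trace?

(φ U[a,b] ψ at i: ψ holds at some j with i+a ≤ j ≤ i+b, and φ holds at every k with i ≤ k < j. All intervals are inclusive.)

Need some j in [4,4] with req, and (¬ack → grant) at every k in [1,j-1].
  j=4: req false.
No j in the window works → until fails.

False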